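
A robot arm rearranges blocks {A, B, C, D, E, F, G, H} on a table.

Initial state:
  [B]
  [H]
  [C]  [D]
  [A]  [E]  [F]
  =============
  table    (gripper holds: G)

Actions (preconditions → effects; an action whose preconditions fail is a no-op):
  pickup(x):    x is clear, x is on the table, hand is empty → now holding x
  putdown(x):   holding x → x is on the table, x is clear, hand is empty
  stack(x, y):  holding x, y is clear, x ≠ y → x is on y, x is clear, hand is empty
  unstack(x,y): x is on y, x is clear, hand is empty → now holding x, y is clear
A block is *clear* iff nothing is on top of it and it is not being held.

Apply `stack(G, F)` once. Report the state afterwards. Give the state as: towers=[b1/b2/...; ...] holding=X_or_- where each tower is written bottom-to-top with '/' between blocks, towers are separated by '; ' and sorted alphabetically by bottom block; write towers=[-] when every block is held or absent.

towers=[A/C/H/B; E/D; F/G] holding=-

before: towers=[A/C/H/B; E/D; F] holding=G
pre[stack(G, F)]: holding(G) ok, clear(F) ok, G≠F ok
all met → apply stack(G, F)
after:  towers=[A/C/H/B; E/D; F/G] holding=-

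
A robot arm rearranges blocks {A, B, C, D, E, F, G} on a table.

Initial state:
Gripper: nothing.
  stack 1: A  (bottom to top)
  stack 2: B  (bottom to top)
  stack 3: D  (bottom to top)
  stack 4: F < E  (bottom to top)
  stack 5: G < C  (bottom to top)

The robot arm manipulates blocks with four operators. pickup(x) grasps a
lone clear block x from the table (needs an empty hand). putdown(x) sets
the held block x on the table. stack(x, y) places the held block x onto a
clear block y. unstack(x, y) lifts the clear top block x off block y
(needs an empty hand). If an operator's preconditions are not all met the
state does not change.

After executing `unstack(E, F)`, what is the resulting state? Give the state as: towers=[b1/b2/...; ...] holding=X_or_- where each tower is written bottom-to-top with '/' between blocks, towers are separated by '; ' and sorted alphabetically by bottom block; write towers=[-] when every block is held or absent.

towers=[A; B; D; F; G/C] holding=E

before: towers=[A; B; D; F/E; G/C] holding=-
pre[unstack(E, F)]: on(E,F) yes, clear(E) yes, handempty yes
all met → apply unstack(E, F)
after:  towers=[A; B; D; F; G/C] holding=E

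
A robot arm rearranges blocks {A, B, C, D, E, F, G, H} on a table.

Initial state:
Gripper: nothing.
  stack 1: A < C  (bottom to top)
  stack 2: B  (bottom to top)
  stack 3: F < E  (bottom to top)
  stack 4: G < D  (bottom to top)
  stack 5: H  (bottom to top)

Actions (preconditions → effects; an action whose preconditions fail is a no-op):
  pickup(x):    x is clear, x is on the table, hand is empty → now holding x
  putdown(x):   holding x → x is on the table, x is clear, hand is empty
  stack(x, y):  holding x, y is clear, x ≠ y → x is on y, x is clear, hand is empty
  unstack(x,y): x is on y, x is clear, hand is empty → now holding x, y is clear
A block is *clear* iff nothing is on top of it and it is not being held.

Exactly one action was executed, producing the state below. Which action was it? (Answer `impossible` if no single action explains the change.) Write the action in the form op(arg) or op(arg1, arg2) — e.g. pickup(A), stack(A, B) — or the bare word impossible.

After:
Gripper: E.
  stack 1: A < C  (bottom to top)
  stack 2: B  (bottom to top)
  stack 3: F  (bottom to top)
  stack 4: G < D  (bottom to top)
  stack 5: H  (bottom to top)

target: towers=[A/C; B; F; G/D; H] holding=E
     unstack(E, F) → towers=[A/C; B; F; G/D; H] holding=E  ← match
         pickup(H) → towers=[A/C; B; F/E; G/D] holding=H
         pickup(B) → towers=[A/C; F/E; G/D; H] holding=B
     unstack(D, G) → towers=[A/C; B; F/E; G; H] holding=D
     unstack(C, A) → towers=[A; B; F/E; G/D; H] holding=C

unstack(E, F)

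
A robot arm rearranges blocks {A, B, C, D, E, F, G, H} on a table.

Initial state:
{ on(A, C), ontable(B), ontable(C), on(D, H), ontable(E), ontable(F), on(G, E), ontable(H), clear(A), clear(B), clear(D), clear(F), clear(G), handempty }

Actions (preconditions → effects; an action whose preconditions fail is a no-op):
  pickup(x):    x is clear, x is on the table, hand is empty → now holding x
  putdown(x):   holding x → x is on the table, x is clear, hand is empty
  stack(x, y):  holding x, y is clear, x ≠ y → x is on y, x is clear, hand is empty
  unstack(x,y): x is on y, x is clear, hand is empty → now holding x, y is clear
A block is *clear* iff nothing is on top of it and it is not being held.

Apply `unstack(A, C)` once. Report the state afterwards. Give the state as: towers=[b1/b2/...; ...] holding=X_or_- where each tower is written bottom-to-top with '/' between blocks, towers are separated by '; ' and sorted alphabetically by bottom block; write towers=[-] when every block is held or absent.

towers=[B; C; E/G; F; H/D] holding=A

before: towers=[B; C/A; E/G; F; H/D] holding=-
pre[unstack(A, C)]: on(A,C) ok, clear(A) ok, handempty ok
all met → apply unstack(A, C)
after:  towers=[B; C; E/G; F; H/D] holding=A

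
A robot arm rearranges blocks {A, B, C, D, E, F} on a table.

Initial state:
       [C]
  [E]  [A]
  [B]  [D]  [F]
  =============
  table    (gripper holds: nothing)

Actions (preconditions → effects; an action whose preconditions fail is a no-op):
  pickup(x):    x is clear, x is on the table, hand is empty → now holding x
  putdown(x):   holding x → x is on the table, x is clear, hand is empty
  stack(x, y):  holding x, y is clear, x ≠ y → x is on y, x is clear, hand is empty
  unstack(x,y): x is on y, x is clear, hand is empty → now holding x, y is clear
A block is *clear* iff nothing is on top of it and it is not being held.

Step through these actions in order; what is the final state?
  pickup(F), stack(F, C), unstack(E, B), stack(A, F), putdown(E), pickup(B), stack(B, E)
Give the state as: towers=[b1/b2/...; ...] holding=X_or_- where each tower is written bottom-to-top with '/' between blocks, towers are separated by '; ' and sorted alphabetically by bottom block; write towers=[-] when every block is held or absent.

step 1 (pickup(F)): towers=[B/E; D/A/C] holding=F
step 2 (stack(F, C)): towers=[B/E; D/A/C/F] holding=-
step 3 (unstack(E, B)): towers=[B; D/A/C/F] holding=E
step 4 (stack(A, F)) [no-op]: towers=[B; D/A/C/F] holding=E
step 5 (putdown(E)): towers=[B; D/A/C/F; E] holding=-
step 6 (pickup(B)): towers=[D/A/C/F; E] holding=B
step 7 (stack(B, E)): towers=[D/A/C/F; E/B] holding=-

towers=[D/A/C/F; E/B] holding=-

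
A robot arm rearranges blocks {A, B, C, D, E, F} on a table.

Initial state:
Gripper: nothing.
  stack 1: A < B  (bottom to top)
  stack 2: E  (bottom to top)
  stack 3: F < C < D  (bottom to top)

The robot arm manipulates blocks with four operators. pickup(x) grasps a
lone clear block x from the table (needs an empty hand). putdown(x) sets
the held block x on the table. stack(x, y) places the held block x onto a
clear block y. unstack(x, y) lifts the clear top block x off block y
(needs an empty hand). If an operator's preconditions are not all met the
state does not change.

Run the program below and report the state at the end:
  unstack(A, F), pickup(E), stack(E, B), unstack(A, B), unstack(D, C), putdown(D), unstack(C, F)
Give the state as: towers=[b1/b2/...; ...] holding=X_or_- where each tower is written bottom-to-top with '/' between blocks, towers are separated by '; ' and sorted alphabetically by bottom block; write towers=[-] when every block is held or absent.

towers=[A/B/E; D; F] holding=C

step 1 (unstack(A, F)) [no-op]: towers=[A/B; E; F/C/D] holding=-
step 2 (pickup(E)): towers=[A/B; F/C/D] holding=E
step 3 (stack(E, B)): towers=[A/B/E; F/C/D] holding=-
step 4 (unstack(A, B)) [no-op]: towers=[A/B/E; F/C/D] holding=-
step 5 (unstack(D, C)): towers=[A/B/E; F/C] holding=D
step 6 (putdown(D)): towers=[A/B/E; D; F/C] holding=-
step 7 (unstack(C, F)): towers=[A/B/E; D; F] holding=C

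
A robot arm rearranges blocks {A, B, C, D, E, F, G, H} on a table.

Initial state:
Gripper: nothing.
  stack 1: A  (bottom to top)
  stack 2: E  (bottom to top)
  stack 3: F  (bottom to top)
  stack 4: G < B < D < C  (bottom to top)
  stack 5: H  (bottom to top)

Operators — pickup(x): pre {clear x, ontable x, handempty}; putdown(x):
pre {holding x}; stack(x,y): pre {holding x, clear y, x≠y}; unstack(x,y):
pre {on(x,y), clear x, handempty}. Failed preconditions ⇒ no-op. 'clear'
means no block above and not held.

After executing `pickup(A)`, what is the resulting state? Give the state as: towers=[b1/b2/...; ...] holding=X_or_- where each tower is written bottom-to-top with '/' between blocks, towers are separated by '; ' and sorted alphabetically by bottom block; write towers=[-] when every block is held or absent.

towers=[E; F; G/B/D/C; H] holding=A

before: towers=[A; E; F; G/B/D/C; H] holding=-
pre[pickup(A)]: clear(A) ✓, ontable(A) ✓, handempty ✓
all met → apply pickup(A)
after:  towers=[E; F; G/B/D/C; H] holding=A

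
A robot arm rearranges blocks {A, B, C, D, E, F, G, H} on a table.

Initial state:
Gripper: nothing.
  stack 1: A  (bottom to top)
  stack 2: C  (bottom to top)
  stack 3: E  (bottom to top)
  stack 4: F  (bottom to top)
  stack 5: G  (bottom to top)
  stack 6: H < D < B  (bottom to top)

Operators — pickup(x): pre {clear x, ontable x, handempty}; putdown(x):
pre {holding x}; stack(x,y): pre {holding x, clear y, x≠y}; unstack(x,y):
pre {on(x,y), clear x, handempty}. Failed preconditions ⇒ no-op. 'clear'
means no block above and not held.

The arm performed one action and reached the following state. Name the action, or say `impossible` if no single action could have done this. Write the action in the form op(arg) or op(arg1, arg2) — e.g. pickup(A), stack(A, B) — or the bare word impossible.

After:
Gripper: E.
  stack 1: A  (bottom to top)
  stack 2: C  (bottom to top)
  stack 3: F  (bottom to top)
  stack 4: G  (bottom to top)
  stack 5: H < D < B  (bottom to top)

target: towers=[A; C; F; G; H/D/B] holding=E
         pickup(G) → towers=[A; C; E; F; H/D/B] holding=G
         pickup(A) → towers=[C; E; F; G; H/D/B] holding=A
         pickup(E) → towers=[A; C; F; G; H/D/B] holding=E  ← match
     unstack(B, D) → towers=[A; C; E; F; G; H/D] holding=B
         pickup(F) → towers=[A; C; E; G; H/D/B] holding=F
         pickup(C) → towers=[A; E; F; G; H/D/B] holding=C

pickup(E)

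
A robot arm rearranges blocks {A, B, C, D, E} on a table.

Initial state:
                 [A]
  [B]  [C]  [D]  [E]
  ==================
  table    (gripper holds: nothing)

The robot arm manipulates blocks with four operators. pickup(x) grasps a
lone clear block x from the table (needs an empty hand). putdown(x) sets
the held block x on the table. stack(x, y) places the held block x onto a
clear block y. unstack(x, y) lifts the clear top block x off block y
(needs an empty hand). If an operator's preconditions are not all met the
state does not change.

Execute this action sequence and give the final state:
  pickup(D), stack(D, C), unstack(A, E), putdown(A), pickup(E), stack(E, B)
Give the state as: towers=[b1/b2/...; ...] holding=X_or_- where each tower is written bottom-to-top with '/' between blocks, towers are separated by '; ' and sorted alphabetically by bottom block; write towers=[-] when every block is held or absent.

step 1 (pickup(D)): towers=[B; C; E/A] holding=D
step 2 (stack(D, C)): towers=[B; C/D; E/A] holding=-
step 3 (unstack(A, E)): towers=[B; C/D; E] holding=A
step 4 (putdown(A)): towers=[A; B; C/D; E] holding=-
step 5 (pickup(E)): towers=[A; B; C/D] holding=E
step 6 (stack(E, B)): towers=[A; B/E; C/D] holding=-

towers=[A; B/E; C/D] holding=-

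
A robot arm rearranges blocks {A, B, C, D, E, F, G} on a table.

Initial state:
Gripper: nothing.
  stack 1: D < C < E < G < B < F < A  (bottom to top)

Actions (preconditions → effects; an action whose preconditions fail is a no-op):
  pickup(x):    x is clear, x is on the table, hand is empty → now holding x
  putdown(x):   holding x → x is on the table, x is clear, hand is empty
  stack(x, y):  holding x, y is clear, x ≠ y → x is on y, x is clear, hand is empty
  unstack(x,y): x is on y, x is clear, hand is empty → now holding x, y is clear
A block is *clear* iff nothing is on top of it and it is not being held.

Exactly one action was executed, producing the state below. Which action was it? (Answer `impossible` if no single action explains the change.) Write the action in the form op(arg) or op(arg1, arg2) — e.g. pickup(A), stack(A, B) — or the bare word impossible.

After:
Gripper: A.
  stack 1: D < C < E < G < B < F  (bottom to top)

target: towers=[D/C/E/G/B/F] holding=A
     unstack(A, F) → towers=[D/C/E/G/B/F] holding=A  ← match

unstack(A, F)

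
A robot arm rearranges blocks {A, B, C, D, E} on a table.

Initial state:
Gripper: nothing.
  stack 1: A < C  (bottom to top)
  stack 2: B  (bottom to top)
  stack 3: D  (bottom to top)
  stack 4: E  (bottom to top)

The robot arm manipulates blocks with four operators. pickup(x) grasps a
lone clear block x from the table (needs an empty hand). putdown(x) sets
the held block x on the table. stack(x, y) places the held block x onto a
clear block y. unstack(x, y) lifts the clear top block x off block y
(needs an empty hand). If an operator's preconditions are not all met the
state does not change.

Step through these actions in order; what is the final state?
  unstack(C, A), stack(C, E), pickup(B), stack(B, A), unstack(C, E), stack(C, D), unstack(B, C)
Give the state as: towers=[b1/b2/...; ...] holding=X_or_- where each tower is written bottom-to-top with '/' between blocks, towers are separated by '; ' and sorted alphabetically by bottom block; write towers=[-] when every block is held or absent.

towers=[A/B; D/C; E] holding=-

step 1 (unstack(C, A)): towers=[A; B; D; E] holding=C
step 2 (stack(C, E)): towers=[A; B; D; E/C] holding=-
step 3 (pickup(B)): towers=[A; D; E/C] holding=B
step 4 (stack(B, A)): towers=[A/B; D; E/C] holding=-
step 5 (unstack(C, E)): towers=[A/B; D; E] holding=C
step 6 (stack(C, D)): towers=[A/B; D/C; E] holding=-
step 7 (unstack(B, C)) [no-op]: towers=[A/B; D/C; E] holding=-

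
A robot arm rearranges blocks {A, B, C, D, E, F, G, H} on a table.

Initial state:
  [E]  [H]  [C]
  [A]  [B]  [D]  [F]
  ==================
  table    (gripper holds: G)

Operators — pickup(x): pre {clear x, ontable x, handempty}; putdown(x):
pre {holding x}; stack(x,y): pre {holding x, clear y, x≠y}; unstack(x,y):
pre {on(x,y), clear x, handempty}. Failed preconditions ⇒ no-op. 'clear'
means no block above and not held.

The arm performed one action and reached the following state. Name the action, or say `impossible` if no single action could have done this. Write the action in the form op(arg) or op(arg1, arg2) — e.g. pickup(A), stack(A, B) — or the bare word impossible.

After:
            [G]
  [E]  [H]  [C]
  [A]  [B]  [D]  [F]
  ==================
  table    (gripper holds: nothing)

target: towers=[A/E; B/H; D/C/G; F] holding=-
        putdown(G) → towers=[A/E; B/H; D/C; F; G] holding=-
       stack(G, E) → towers=[A/E/G; B/H; D/C; F] holding=-
       stack(G, H) → towers=[A/E; B/H/G; D/C; F] holding=-
       stack(G, F) → towers=[A/E; B/H; D/C; F/G] holding=-
       stack(G, C) → towers=[A/E; B/H; D/C/G; F] holding=-  ← match

stack(G, C)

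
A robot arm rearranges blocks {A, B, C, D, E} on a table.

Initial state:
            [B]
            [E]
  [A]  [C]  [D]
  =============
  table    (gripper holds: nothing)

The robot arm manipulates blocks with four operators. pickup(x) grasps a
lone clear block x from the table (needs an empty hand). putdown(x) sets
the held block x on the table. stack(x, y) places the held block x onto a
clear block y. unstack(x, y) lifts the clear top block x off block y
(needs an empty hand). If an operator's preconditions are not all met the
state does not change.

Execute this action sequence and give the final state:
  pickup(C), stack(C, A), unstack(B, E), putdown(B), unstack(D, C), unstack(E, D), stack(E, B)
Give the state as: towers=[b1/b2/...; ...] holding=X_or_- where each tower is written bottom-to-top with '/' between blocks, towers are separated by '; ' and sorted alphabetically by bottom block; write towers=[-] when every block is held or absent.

step 1 (pickup(C)): towers=[A; D/E/B] holding=C
step 2 (stack(C, A)): towers=[A/C; D/E/B] holding=-
step 3 (unstack(B, E)): towers=[A/C; D/E] holding=B
step 4 (putdown(B)): towers=[A/C; B; D/E] holding=-
step 5 (unstack(D, C)) [no-op]: towers=[A/C; B; D/E] holding=-
step 6 (unstack(E, D)): towers=[A/C; B; D] holding=E
step 7 (stack(E, B)): towers=[A/C; B/E; D] holding=-

towers=[A/C; B/E; D] holding=-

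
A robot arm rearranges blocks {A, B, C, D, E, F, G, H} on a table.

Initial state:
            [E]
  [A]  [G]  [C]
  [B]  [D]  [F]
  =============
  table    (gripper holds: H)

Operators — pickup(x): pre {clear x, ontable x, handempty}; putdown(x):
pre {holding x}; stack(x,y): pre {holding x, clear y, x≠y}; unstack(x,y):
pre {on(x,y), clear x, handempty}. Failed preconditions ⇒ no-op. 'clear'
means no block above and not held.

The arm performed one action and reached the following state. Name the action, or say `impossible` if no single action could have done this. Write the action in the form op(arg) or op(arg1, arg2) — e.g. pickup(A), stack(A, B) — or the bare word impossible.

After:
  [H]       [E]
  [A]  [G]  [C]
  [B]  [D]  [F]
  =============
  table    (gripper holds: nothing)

target: towers=[B/A/H; D/G; F/C/E] holding=-
        putdown(H) → towers=[B/A; D/G; F/C/E; H] holding=-
       stack(H, G) → towers=[B/A; D/G/H; F/C/E] holding=-
       stack(H, A) → towers=[B/A/H; D/G; F/C/E] holding=-  ← match
       stack(H, E) → towers=[B/A; D/G; F/C/E/H] holding=-

stack(H, A)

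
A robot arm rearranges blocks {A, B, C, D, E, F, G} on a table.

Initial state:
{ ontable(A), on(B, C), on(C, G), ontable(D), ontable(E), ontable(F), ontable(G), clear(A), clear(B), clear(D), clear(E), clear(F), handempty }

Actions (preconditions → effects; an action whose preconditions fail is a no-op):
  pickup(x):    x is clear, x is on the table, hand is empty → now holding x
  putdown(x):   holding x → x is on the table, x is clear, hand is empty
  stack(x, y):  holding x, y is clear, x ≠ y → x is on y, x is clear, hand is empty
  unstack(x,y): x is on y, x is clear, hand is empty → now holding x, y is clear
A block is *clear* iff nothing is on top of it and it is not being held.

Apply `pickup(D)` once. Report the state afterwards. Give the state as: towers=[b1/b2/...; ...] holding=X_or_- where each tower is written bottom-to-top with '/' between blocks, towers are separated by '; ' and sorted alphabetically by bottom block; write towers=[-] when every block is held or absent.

before: towers=[A; D; E; F; G/C/B] holding=-
pre[pickup(D)]: clear(D) ok, ontable(D) ok, handempty ok
all met → apply pickup(D)
after:  towers=[A; E; F; G/C/B] holding=D

towers=[A; E; F; G/C/B] holding=D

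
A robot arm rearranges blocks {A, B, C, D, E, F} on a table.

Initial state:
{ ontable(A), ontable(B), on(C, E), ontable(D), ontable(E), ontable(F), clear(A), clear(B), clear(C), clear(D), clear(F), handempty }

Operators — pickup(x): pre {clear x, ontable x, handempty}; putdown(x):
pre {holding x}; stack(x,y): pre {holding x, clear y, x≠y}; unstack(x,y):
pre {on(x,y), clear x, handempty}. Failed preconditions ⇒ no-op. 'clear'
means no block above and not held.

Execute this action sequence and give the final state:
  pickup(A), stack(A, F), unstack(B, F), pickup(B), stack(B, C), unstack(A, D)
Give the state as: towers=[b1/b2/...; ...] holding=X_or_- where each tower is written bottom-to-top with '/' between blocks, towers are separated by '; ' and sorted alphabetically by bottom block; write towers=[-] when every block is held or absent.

step 1 (pickup(A)): towers=[B; D; E/C; F] holding=A
step 2 (stack(A, F)): towers=[B; D; E/C; F/A] holding=-
step 3 (unstack(B, F)) [no-op]: towers=[B; D; E/C; F/A] holding=-
step 4 (pickup(B)): towers=[D; E/C; F/A] holding=B
step 5 (stack(B, C)): towers=[D; E/C/B; F/A] holding=-
step 6 (unstack(A, D)) [no-op]: towers=[D; E/C/B; F/A] holding=-

towers=[D; E/C/B; F/A] holding=-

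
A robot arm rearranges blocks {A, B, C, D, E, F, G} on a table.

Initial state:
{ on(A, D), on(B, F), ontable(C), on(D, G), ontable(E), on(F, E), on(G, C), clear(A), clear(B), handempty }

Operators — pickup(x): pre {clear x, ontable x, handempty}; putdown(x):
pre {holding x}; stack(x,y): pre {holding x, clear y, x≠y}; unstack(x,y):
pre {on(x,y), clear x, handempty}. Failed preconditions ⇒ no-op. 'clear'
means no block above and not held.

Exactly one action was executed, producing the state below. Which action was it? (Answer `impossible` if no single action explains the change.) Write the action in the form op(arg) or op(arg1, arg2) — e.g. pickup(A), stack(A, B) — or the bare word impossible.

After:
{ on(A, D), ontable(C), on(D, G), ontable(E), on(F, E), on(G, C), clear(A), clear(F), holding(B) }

target: towers=[C/G/D/A; E/F] holding=B
     unstack(B, F) → towers=[C/G/D/A; E/F] holding=B  ← match
     unstack(A, D) → towers=[C/G/D; E/F/B] holding=A

unstack(B, F)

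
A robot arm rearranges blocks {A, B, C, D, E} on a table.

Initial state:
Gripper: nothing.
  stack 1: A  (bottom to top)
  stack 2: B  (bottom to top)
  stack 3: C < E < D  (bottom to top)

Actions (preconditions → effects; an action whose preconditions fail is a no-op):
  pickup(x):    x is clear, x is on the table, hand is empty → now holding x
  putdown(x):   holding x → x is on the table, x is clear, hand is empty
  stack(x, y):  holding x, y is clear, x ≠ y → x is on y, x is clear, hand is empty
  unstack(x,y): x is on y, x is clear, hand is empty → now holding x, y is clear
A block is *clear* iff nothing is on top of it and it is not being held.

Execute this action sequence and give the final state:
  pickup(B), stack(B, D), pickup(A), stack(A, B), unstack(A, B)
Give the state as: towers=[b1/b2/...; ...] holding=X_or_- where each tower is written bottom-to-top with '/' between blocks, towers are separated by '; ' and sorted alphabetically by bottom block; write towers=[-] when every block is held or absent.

towers=[C/E/D/B] holding=A

step 1 (pickup(B)): towers=[A; C/E/D] holding=B
step 2 (stack(B, D)): towers=[A; C/E/D/B] holding=-
step 3 (pickup(A)): towers=[C/E/D/B] holding=A
step 4 (stack(A, B)): towers=[C/E/D/B/A] holding=-
step 5 (unstack(A, B)): towers=[C/E/D/B] holding=A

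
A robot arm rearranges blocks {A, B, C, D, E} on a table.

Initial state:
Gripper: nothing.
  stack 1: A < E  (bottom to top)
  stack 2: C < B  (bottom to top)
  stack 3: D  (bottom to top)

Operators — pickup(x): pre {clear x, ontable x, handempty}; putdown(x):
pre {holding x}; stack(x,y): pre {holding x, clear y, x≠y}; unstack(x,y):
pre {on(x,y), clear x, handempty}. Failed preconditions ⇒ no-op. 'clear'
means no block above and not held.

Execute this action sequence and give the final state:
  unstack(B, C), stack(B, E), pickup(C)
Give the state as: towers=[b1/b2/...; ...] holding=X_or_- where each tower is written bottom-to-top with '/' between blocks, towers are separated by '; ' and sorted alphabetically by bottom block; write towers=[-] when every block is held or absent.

step 1 (unstack(B, C)): towers=[A/E; C; D] holding=B
step 2 (stack(B, E)): towers=[A/E/B; C; D] holding=-
step 3 (pickup(C)): towers=[A/E/B; D] holding=C

towers=[A/E/B; D] holding=C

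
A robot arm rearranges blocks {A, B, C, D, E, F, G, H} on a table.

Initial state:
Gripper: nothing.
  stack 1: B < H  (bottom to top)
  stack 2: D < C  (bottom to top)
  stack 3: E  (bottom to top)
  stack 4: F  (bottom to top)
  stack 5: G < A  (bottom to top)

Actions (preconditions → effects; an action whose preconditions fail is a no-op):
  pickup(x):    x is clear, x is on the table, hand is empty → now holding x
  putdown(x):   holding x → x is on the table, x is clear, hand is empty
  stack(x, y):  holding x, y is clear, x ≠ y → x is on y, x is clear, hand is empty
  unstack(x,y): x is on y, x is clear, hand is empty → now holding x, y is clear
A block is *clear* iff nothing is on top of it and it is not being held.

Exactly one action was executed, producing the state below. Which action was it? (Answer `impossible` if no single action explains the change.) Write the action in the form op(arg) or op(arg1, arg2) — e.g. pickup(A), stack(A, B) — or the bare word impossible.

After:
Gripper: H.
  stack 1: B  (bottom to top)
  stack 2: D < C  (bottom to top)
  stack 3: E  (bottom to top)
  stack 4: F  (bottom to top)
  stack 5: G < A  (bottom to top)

target: towers=[B; D/C; E; F; G/A] holding=H
     unstack(A, G) → towers=[B/H; D/C; E; F; G] holding=A
         pickup(E) → towers=[B/H; D/C; F; G/A] holding=E
     unstack(H, B) → towers=[B; D/C; E; F; G/A] holding=H  ← match
         pickup(F) → towers=[B/H; D/C; E; G/A] holding=F
     unstack(C, D) → towers=[B/H; D; E; F; G/A] holding=C

unstack(H, B)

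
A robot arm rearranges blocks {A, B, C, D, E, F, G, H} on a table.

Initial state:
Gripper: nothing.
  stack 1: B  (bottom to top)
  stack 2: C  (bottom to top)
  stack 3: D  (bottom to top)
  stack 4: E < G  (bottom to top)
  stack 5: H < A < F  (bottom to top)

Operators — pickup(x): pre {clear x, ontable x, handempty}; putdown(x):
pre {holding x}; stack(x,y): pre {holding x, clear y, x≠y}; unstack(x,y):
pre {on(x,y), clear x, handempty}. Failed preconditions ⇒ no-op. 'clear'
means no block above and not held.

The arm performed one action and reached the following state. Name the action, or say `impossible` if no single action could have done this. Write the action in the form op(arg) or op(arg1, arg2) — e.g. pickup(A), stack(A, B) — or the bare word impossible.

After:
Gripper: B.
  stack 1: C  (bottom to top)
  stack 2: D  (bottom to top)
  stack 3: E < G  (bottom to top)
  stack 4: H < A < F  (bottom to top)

target: towers=[C; D; E/G; H/A/F] holding=B
     unstack(G, E) → towers=[B; C; D; E; H/A/F] holding=G
         pickup(B) → towers=[C; D; E/G; H/A/F] holding=B  ← match
     unstack(F, A) → towers=[B; C; D; E/G; H/A] holding=F
         pickup(D) → towers=[B; C; E/G; H/A/F] holding=D
         pickup(C) → towers=[B; D; E/G; H/A/F] holding=C

pickup(B)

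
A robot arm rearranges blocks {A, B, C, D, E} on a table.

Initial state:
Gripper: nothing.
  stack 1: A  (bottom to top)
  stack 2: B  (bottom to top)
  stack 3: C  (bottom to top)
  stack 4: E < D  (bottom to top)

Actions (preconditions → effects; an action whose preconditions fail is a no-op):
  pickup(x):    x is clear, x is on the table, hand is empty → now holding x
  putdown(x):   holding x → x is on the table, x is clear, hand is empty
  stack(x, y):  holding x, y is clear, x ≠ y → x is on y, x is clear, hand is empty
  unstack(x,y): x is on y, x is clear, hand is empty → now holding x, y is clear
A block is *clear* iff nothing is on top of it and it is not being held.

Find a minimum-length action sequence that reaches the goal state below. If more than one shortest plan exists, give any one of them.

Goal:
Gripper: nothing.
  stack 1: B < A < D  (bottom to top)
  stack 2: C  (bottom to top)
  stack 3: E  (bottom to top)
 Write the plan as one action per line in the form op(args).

pickup(A)
stack(A, B)
unstack(D, E)
stack(D, A)

step 1 (pickup(A)): towers=[B; C; E/D] holding=A
step 2 (stack(A, B)): towers=[B/A; C; E/D] holding=-
step 3 (unstack(D, E)): towers=[B/A; C; E] holding=D
step 4 (stack(D, A)): towers=[B/A/D; C; E] holding=-
goal check: towers=[B/A/D; C; E] holding=- — reached (length 4, optimal by BFS)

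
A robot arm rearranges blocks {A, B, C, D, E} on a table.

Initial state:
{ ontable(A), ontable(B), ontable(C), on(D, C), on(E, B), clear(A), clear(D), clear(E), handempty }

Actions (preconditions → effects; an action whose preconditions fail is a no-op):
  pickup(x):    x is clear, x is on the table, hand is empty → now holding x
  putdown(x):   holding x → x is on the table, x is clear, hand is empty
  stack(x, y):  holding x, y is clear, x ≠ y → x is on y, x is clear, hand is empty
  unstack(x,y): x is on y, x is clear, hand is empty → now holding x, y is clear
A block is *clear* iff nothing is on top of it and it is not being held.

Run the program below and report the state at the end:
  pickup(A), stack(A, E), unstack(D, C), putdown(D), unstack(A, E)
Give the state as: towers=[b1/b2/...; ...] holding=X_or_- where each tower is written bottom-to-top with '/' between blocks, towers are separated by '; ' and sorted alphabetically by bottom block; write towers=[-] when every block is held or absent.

towers=[B/E; C; D] holding=A

step 1 (pickup(A)): towers=[B/E; C/D] holding=A
step 2 (stack(A, E)): towers=[B/E/A; C/D] holding=-
step 3 (unstack(D, C)): towers=[B/E/A; C] holding=D
step 4 (putdown(D)): towers=[B/E/A; C; D] holding=-
step 5 (unstack(A, E)): towers=[B/E; C; D] holding=A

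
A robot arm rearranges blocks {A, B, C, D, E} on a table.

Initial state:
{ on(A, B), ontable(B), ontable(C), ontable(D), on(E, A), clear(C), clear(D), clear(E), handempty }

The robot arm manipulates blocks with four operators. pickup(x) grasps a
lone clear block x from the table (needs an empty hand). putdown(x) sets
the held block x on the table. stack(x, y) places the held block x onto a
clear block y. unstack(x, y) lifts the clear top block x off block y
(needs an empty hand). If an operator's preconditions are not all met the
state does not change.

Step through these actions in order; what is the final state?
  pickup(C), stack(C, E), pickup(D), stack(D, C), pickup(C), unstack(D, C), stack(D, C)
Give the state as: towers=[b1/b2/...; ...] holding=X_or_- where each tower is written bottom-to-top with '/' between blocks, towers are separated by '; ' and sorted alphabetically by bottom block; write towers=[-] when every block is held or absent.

step 1 (pickup(C)): towers=[B/A/E; D] holding=C
step 2 (stack(C, E)): towers=[B/A/E/C; D] holding=-
step 3 (pickup(D)): towers=[B/A/E/C] holding=D
step 4 (stack(D, C)): towers=[B/A/E/C/D] holding=-
step 5 (pickup(C)) [no-op]: towers=[B/A/E/C/D] holding=-
step 6 (unstack(D, C)): towers=[B/A/E/C] holding=D
step 7 (stack(D, C)): towers=[B/A/E/C/D] holding=-

towers=[B/A/E/C/D] holding=-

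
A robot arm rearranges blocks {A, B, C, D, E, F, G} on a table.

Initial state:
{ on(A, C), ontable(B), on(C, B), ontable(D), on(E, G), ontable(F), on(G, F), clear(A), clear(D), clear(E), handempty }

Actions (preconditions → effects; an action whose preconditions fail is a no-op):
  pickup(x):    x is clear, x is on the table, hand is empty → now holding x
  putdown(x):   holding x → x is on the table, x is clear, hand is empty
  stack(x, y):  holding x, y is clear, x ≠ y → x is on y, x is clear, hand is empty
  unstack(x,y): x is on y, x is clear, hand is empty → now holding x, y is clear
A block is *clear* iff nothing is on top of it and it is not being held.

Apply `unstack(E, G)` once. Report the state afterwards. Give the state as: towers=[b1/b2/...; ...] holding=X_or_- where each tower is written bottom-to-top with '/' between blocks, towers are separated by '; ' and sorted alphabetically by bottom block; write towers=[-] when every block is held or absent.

towers=[B/C/A; D; F/G] holding=E

before: towers=[B/C/A; D; F/G/E] holding=-
pre[unstack(E, G)]: on(E,G) ✓, clear(E) ✓, handempty ✓
all met → apply unstack(E, G)
after:  towers=[B/C/A; D; F/G] holding=E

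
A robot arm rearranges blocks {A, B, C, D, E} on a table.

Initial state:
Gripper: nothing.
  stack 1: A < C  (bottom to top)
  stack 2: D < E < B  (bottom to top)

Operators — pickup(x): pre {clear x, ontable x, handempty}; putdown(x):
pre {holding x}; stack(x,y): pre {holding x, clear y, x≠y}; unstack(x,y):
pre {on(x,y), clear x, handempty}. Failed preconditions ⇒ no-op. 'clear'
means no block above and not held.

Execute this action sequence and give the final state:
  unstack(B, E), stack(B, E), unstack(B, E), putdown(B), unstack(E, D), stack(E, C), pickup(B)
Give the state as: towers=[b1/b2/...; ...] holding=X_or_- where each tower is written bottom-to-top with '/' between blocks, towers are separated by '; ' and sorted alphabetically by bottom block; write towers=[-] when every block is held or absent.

step 1 (unstack(B, E)): towers=[A/C; D/E] holding=B
step 2 (stack(B, E)): towers=[A/C; D/E/B] holding=-
step 3 (unstack(B, E)): towers=[A/C; D/E] holding=B
step 4 (putdown(B)): towers=[A/C; B; D/E] holding=-
step 5 (unstack(E, D)): towers=[A/C; B; D] holding=E
step 6 (stack(E, C)): towers=[A/C/E; B; D] holding=-
step 7 (pickup(B)): towers=[A/C/E; D] holding=B

towers=[A/C/E; D] holding=B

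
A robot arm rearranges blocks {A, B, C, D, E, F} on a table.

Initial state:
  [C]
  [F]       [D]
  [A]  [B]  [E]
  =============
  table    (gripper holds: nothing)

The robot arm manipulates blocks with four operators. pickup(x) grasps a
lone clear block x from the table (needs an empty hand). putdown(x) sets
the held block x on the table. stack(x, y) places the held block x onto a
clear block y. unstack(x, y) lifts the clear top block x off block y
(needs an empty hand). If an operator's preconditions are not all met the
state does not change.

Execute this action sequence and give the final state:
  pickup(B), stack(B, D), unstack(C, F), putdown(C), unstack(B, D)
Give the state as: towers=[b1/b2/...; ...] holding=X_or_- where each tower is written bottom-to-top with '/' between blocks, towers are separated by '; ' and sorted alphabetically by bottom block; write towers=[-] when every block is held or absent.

step 1 (pickup(B)): towers=[A/F/C; E/D] holding=B
step 2 (stack(B, D)): towers=[A/F/C; E/D/B] holding=-
step 3 (unstack(C, F)): towers=[A/F; E/D/B] holding=C
step 4 (putdown(C)): towers=[A/F; C; E/D/B] holding=-
step 5 (unstack(B, D)): towers=[A/F; C; E/D] holding=B

towers=[A/F; C; E/D] holding=B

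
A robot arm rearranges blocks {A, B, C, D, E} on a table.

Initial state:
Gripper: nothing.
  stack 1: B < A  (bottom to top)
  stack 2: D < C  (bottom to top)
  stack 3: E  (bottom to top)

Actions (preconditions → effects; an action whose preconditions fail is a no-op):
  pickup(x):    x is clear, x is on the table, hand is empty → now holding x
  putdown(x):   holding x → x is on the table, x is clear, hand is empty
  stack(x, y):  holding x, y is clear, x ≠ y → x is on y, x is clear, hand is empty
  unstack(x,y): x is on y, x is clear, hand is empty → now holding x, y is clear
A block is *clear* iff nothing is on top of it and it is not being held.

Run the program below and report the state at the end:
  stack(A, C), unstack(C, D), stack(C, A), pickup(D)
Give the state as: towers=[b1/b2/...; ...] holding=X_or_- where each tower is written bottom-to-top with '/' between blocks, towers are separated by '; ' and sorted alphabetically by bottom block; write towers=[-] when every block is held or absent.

step 1 (stack(A, C)) [no-op]: towers=[B/A; D/C; E] holding=-
step 2 (unstack(C, D)): towers=[B/A; D; E] holding=C
step 3 (stack(C, A)): towers=[B/A/C; D; E] holding=-
step 4 (pickup(D)): towers=[B/A/C; E] holding=D

towers=[B/A/C; E] holding=D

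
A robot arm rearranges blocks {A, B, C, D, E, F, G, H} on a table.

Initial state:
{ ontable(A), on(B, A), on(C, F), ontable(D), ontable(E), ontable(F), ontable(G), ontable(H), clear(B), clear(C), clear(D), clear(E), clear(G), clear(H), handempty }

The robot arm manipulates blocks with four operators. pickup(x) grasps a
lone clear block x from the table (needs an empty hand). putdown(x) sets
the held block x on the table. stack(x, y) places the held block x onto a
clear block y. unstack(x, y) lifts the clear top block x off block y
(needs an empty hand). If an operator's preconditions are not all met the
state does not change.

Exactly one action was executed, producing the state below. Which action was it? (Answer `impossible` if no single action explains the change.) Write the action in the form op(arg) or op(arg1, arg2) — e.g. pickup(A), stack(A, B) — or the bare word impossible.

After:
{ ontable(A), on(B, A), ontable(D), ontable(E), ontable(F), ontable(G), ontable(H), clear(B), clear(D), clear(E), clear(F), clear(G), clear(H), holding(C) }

unstack(C, F)

target: towers=[A/B; D; E; F; G; H] holding=C
         pickup(G) → towers=[A/B; D; E; F/C; H] holding=G
         pickup(E) → towers=[A/B; D; F/C; G; H] holding=E
         pickup(H) → towers=[A/B; D; E; F/C; G] holding=H
     unstack(B, A) → towers=[A; D; E; F/C; G; H] holding=B
         pickup(D) → towers=[A/B; E; F/C; G; H] holding=D
     unstack(C, F) → towers=[A/B; D; E; F; G; H] holding=C  ← match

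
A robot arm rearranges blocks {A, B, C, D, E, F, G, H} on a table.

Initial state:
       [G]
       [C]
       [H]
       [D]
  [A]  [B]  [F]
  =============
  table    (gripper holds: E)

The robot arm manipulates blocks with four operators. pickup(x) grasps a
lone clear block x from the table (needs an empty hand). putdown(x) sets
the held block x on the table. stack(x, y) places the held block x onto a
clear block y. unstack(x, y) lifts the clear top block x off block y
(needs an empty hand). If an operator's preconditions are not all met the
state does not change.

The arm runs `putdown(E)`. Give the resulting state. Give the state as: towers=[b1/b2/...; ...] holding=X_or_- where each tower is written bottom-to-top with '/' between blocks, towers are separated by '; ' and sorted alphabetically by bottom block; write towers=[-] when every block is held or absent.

before: towers=[A; B/D/H/C/G; F] holding=E
pre[putdown(E)]: holding(E) ok
all met → apply putdown(E)
after:  towers=[A; B/D/H/C/G; E; F] holding=-

towers=[A; B/D/H/C/G; E; F] holding=-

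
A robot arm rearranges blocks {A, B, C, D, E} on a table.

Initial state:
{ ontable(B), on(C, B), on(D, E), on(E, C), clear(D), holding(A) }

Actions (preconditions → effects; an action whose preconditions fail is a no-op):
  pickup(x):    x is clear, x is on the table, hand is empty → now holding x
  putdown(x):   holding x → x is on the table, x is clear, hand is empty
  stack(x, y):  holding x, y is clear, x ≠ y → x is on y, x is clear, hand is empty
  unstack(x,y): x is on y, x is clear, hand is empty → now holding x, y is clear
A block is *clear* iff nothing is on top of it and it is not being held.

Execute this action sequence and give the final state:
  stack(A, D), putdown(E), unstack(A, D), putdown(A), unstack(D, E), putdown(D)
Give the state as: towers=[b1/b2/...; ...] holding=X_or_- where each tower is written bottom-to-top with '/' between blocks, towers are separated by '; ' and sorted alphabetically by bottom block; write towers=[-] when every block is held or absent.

step 1 (stack(A, D)): towers=[B/C/E/D/A] holding=-
step 2 (putdown(E)) [no-op]: towers=[B/C/E/D/A] holding=-
step 3 (unstack(A, D)): towers=[B/C/E/D] holding=A
step 4 (putdown(A)): towers=[A; B/C/E/D] holding=-
step 5 (unstack(D, E)): towers=[A; B/C/E] holding=D
step 6 (putdown(D)): towers=[A; B/C/E; D] holding=-

towers=[A; B/C/E; D] holding=-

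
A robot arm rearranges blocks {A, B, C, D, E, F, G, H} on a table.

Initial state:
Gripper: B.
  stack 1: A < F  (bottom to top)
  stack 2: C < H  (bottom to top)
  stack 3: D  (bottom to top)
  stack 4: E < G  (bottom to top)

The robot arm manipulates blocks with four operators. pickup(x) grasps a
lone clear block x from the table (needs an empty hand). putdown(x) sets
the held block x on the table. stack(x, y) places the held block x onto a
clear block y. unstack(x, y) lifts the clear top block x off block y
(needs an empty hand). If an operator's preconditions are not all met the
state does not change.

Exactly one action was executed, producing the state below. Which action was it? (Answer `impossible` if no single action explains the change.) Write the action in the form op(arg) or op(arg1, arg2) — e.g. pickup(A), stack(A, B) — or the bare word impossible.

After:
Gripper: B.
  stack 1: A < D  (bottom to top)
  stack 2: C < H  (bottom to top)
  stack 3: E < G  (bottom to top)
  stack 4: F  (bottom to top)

impossible

target: towers=[A/D; C/H; E/G; F] holding=B
        putdown(B) → towers=[A/F; B; C/H; D; E/G] holding=-
       stack(B, G) → towers=[A/F; C/H; D; E/G/B] holding=-
       stack(B, H) → towers=[A/F; C/H/B; D; E/G] holding=-
       stack(B, F) → towers=[A/F/B; C/H; D; E/G] holding=-
       stack(B, D) → towers=[A/F; C/H; D/B; E/G] holding=-
none of the 5 applicable actions match → impossible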